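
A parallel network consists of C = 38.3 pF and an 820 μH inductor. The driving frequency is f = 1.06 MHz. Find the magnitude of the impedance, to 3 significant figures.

13900 Ω

ω = 2πf = 6.66e+06 rad/s
X_L = ωL = 5460 Ω
X_C = 1/(ωC) = 3920 Ω
Parallel: admittances add. Y = 1/(jωL) + jωC
Y = (0 + j7.2e-05) S
|Y| = 7.2e-05 S → |Z| = 1/|Y| = 13900 Ω, ∠Z = −∠Y = -90.0°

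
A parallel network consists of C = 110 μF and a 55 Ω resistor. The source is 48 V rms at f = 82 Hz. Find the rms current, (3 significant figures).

2.86 A

ω = 2πf = 515.2 rad/s
X_C = 1/(ωC) = 17.6 Ω
Parallel: admittances add. Y = 1/R + jωC
Y = (0.0182 + j0.0567) S
|Y| = 0.0595 S → |Z| = 1/|Y| = 16.8 Ω, ∠Z = −∠Y = -72.2°
I = V/|Z| = 48/16.8 = 2.86 A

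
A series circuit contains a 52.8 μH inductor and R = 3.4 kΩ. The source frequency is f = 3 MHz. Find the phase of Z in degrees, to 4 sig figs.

ω = 2πf = 1.885e+07 rad/s
X_L = ωL = 995.3 Ω
Z = 3400 + j995.3 Ω
|Z| = √(3400² + 995.3²) = 3543 Ω
∠Z = arctan(995.3/3400) = 16.32°

16.32°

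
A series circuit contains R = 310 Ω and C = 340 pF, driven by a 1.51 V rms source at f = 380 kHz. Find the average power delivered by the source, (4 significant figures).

ω = 2πf = 2.388e+06 rad/s
X_C = 1/(ωC) = 1232 Ω
Z = 310.0 − j1232 Ω
|Z| = √(310.0² + 1232²) = 1270 Ω
∠Z = arctan(-1232/310.0) = -75.87°
I = V/|Z| = 1.189 mA
P = VI cos φ = 1.51 × 0.001189 × cos(-75.87°) = 438.1 μW

438.1 μW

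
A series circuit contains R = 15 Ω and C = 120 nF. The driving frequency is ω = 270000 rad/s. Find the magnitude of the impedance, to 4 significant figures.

X_C = 1/(ωC) = 30.86 Ω
Z = 15.00 − j30.86 Ω
|Z| = √(15.00² + 30.86²) = 34.32 Ω

34.32 Ω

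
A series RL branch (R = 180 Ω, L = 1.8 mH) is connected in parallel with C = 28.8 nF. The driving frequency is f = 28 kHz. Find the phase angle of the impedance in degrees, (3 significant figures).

-63.2°

ω = 2πf = 175900 rad/s
X_L = ωL = 317 Ω
X_C = 1/(ωC) = 197 Ω
Branch 1 (R+jX_L): Z₁ = 180 + j317 Ω, |Z₁| = 364 Ω
Branch 2 (−jX_C): Z₂ = −j197 Ω
Parallel: Z = Z₁Z₂/(Z₁+Z₂), |Z| = 333 Ω, ∠Z = -63.2°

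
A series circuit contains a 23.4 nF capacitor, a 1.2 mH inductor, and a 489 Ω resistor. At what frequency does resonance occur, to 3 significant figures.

ω₀ = 1/√(LC) = 1/√(0.0012 × 2.34e-08) = 188700 rad/s
f₀ = ω₀/(2π) = 30.0 kHz

30.0 kHz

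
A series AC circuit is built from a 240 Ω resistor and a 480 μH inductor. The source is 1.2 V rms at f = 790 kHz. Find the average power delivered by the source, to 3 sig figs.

ω = 2πf = 4.964e+06 rad/s
X_L = ωL = 2380 Ω
Z = 240 + j2380 Ω
|Z| = √(240² + 2380²) = 2390 Ω
∠Z = arctan(2380/240) = 84.2°
I = V/|Z| = 501 μA
P = VI cos φ = 1.2 × 0.000501 × cos(84.2°) = 60.3 μW

60.3 μW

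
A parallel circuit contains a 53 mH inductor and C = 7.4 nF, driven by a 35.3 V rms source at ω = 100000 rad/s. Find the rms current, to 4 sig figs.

19.46 mA

X_L = ωL = 5300 Ω
X_C = 1/(ωC) = 1351 Ω
Parallel: admittances add. Y = 1/(jωL) + jωC
Y = (0 + j0.0005513) S
|Y| = 0.0005513 S → |Z| = 1/|Y| = 1814 Ω, ∠Z = −∠Y = -90.00°
I = V/|Z| = 35.3/1814 = 19.46 mA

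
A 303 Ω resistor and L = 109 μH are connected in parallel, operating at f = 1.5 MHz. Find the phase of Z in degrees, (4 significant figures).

ω = 2πf = 9.425e+06 rad/s
X_L = ωL = 1027 Ω
Parallel: admittances add. Y = 1/R + 1/(jωL)
Y = (0.003300 − j0.0009734) S
|Y| = 0.003441 S → |Z| = 1/|Y| = 290.6 Ω, ∠Z = −∠Y = 16.43°

16.43°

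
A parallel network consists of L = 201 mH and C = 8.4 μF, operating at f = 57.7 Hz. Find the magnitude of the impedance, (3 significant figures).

93.7 Ω

ω = 2πf = 362.5 rad/s
X_L = ωL = 72.9 Ω
X_C = 1/(ωC) = 328 Ω
Parallel: admittances add. Y = 1/(jωL) + jωC
Y = (0 − j0.0107) S
|Y| = 0.0107 S → |Z| = 1/|Y| = 93.7 Ω, ∠Z = −∠Y = 90.0°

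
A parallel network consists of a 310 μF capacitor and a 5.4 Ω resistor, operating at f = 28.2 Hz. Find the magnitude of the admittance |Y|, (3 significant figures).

ω = 2πf = 177.2 rad/s
X_C = 1/(ωC) = 18.2 Ω
Parallel: admittances add. Y = 1/R + jωC
Y = (0.185 + j0.0549) S
|Y| = 0.193 S → |Z| = 1/|Y| = 5.18 Ω, ∠Z = −∠Y = -16.5°

193 mS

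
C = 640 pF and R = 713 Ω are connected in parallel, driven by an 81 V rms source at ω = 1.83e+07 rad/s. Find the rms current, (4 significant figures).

X_C = 1/(ωC) = 85.38 Ω
Parallel: admittances add. Y = 1/R + jωC
Y = (0.001403 + j0.01171) S
|Y| = 0.01180 S → |Z| = 1/|Y| = 84.78 Ω, ∠Z = −∠Y = -83.17°
I = V/|Z| = 81/84.78 = 955.4 mA

955.4 mA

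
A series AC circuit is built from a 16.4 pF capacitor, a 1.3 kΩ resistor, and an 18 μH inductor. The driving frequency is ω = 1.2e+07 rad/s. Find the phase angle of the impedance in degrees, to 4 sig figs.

X_L = ωL = 216.0 Ω
X_C = 1/(ωC) = 5081 Ω
Net reactance X = X_L − X_C = -4865 Ω
Z = 1300 − j4865 Ω
|Z| = √(1300² + 4865²) = 5036 Ω
∠Z = arctan(-4865/1300) = -75.04°

-75.04°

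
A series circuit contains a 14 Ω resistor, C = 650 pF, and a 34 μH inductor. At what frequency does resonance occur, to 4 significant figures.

ω₀ = 1/√(LC) = 1/√(3.4e-05 × 6.5e-10) = 6.727e+06 rad/s
f₀ = ω₀/(2π) = 1.071 MHz

1.071 MHz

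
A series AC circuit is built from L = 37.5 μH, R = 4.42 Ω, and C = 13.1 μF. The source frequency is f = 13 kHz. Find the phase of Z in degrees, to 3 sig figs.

ω = 2πf = 81680 rad/s
X_L = ωL = 3.06 Ω
X_C = 1/(ωC) = 0.935 Ω
Net reactance X = X_L − X_C = 2.13 Ω
Z = 4.42 + j2.13 Ω
|Z| = √(4.42² + 2.13²) = 4.91 Ω
∠Z = arctan(2.13/4.42) = 25.7°

25.7°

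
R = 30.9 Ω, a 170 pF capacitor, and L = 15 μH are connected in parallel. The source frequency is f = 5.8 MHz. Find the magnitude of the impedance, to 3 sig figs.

ω = 2πf = 3.644e+07 rad/s
X_L = ωL = 547 Ω
X_C = 1/(ωC) = 161 Ω
Parallel: admittances add. Y = 1/R + 1/(jωL) + jωC
Y = (0.0324 + j0.00437) S
|Y| = 0.0327 S → |Z| = 1/|Y| = 30.6 Ω, ∠Z = −∠Y = -7.68°

30.6 Ω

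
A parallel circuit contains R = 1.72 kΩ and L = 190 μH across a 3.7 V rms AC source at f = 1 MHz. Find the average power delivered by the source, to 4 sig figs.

ω = 2πf = 6.283e+06 rad/s
X_L = ωL = 1194 Ω
Parallel: admittances add. Y = 1/R + 1/(jωL)
Y = (0.0005814 − j0.0008377) S
|Y| = 0.001020 S → |Z| = 1/|Y| = 980.7 Ω, ∠Z = −∠Y = 55.24°
I = V/|Z| = 3.773 mA
P = VI cos φ = 3.7 × 0.003773 × cos(55.24°) = 7.959 mW

7.959 mW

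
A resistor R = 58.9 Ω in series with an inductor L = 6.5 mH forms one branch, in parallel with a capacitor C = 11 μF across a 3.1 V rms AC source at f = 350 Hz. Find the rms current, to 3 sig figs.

ω = 2πf = 2199 rad/s
X_L = ωL = 14.3 Ω
X_C = 1/(ωC) = 41.3 Ω
Branch 1 (R+jX_L): Z₁ = 58.9 + j14.3 Ω, |Z₁| = 60.6 Ω
Branch 2 (−jX_C): Z₂ = −j41.3 Ω
Parallel: Z = Z₁Z₂/(Z₁+Z₂), |Z| = 38.7 Ω, ∠Z = -51.7°
I = V/|Z| = 3.1/38.7 = 80.2 mA

80.2 mA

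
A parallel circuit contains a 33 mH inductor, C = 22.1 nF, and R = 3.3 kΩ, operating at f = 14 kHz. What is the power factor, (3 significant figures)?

0.186

ω = 2πf = 87960 rad/s
X_L = ωL = 2900 Ω
X_C = 1/(ωC) = 514 Ω
Parallel: admittances add. Y = 1/R + 1/(jωL) + jωC
Y = (0.000303 + j0.00160) S
|Y| = 0.00163 S → |Z| = 1/|Y| = 614 Ω, ∠Z = −∠Y = -79.3°
cos φ = cos(-79.3°) = 0.186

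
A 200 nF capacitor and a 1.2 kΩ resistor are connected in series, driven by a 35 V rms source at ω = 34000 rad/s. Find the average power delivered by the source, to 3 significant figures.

1.01 W

X_C = 1/(ωC) = 147 Ω
Z = 1200 − j147 Ω
|Z| = √(1200² + 147²) = 1210 Ω
∠Z = arctan(-147/1200) = -6.99°
I = V/|Z| = 29.0 mA
P = VI cos φ = 35 × 0.0290 × cos(-6.99°) = 1.01 W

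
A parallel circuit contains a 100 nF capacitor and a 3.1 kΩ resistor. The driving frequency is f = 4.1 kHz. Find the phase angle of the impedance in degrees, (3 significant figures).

-82.9°

ω = 2πf = 25760 rad/s
X_C = 1/(ωC) = 388 Ω
Parallel: admittances add. Y = 1/R + jωC
Y = (0.000323 + j0.00258) S
|Y| = 0.00260 S → |Z| = 1/|Y| = 385 Ω, ∠Z = −∠Y = -82.9°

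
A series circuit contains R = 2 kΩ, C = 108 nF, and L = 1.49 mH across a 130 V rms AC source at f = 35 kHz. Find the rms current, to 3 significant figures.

ω = 2πf = 219900 rad/s
X_L = ωL = 328 Ω
X_C = 1/(ωC) = 42.1 Ω
Net reactance X = X_L − X_C = 286 Ω
Z = 2000 + j286 Ω
|Z| = √(2000² + 286²) = 2020 Ω
I = V/|Z| = 130/2020 = 64.3 mA

64.3 mA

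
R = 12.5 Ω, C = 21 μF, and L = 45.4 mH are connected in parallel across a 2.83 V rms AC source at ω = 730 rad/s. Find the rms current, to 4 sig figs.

230.3 mA

X_L = ωL = 33.14 Ω
X_C = 1/(ωC) = 65.23 Ω
Parallel: admittances add. Y = 1/R + 1/(jωL) + jωC
Y = (0.08000 − j0.01484) S
|Y| = 0.08137 S → |Z| = 1/|Y| = 12.29 Ω, ∠Z = −∠Y = 10.51°
I = V/|Z| = 2.83/12.29 = 230.3 mA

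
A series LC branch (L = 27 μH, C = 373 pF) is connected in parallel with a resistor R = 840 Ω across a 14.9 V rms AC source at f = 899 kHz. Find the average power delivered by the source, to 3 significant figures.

264 mW

ω = 2πf = 5.649e+06 rad/s
X_L = ωL = 153 Ω
X_C = 1/(ωC) = 475 Ω
Branch 1: Z₁ = R = 840 Ω
Branch 2 (series LC): Z₂ = j(X_L − X_C) = −j322 Ω
Parallel: Z = Z₁Z₂/(Z₁+Z₂), |Z| = 301 Ω, ∠Z = -69.0°
I = V/|Z| = 49.5 mA
P = VI cos φ = 14.9 × 0.0495 × cos(-69.0°) = 264 mW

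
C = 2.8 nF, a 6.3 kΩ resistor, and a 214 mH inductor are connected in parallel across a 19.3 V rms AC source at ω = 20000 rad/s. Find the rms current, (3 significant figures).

4.60 mA

X_L = ωL = 4280 Ω
X_C = 1/(ωC) = 17900 Ω
Parallel: admittances add. Y = 1/R + 1/(jωL) + jωC
Y = (0.000159 − j0.000178) S
|Y| = 0.000238 S → |Z| = 1/|Y| = 4200 Ω, ∠Z = −∠Y = 48.2°
I = V/|Z| = 19.3/4200 = 4.60 mA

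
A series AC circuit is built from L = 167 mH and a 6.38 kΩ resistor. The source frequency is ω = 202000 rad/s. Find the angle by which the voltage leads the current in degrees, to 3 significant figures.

79.3°

X_L = ωL = 33700 Ω
Z = 6380 + j33700 Ω
|Z| = √(6380² + 33700²) = 34300 Ω
∠Z = arctan(33700/6380) = 79.3°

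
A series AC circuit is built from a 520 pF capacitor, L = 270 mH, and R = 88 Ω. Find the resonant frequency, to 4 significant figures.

13.43 kHz

ω₀ = 1/√(LC) = 1/√(0.27 × 5.2e-10) = 84390 rad/s
f₀ = ω₀/(2π) = 13.43 kHz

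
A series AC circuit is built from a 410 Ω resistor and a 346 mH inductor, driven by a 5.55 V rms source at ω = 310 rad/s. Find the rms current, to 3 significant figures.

X_L = ωL = 107 Ω
Z = 410 + j107 Ω
|Z| = √(410² + 107²) = 424 Ω
I = V/|Z| = 5.55/424 = 13.1 mA

13.1 mA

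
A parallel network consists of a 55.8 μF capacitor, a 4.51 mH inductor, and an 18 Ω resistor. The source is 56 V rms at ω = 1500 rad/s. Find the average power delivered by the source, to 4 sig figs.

X_L = ωL = 6.765 Ω
X_C = 1/(ωC) = 11.95 Ω
Parallel: admittances add. Y = 1/R + 1/(jωL) + jωC
Y = (0.05556 − j0.06412) S
|Y| = 0.08484 S → |Z| = 1/|Y| = 11.79 Ω, ∠Z = −∠Y = 49.09°
I = V/|Z| = 4.751 A
P = VI cos φ = 56 × 4.751 × cos(49.09°) = 174.2 W

174.2 W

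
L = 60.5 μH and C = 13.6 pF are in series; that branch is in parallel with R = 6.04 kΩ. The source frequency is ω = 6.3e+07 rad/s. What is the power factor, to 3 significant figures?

0.401

X_L = ωL = 3810 Ω
X_C = 1/(ωC) = 1170 Ω
Branch 1: Z₁ = R = 6040 Ω
Branch 2 (series LC): Z₂ = j(X_L − X_C) = j2640 Ω
Parallel: Z = Z₁Z₂/(Z₁+Z₂), |Z| = 2420 Ω, ∠Z = 66.4°
cos φ = cos(66.4°) = 0.401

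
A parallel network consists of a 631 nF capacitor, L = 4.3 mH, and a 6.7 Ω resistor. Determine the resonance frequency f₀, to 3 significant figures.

3.06 kHz

ω₀ = 1/√(LC) = 1/√(0.0043 × 6.31e-07) = 19200 rad/s
f₀ = ω₀/(2π) = 3.06 kHz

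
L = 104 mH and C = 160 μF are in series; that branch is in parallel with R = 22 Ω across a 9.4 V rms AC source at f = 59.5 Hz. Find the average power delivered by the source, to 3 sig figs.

4.02 W

ω = 2πf = 373.8 rad/s
X_L = ωL = 38.9 Ω
X_C = 1/(ωC) = 16.7 Ω
Branch 1: Z₁ = R = 22.0 Ω
Branch 2 (series LC): Z₂ = j(X_L − X_C) = j22.2 Ω
Parallel: Z = Z₁Z₂/(Z₁+Z₂), |Z| = 15.6 Ω, ∠Z = 44.8°
I = V/|Z| = 602 mA
P = VI cos φ = 9.4 × 0.602 × cos(44.8°) = 4.02 W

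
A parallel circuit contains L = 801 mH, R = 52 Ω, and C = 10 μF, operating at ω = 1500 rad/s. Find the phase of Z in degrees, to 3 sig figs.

-36.4°

X_L = ωL = 1200 Ω
X_C = 1/(ωC) = 66.7 Ω
Parallel: admittances add. Y = 1/R + 1/(jωL) + jωC
Y = (0.0192 + j0.0142) S
|Y| = 0.0239 S → |Z| = 1/|Y| = 41.9 Ω, ∠Z = −∠Y = -36.4°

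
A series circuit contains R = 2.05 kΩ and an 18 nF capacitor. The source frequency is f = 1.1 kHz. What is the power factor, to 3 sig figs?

ω = 2πf = 6912 rad/s
X_C = 1/(ωC) = 8040 Ω
Z = 2050 − j8040 Ω
|Z| = √(2050² + 8040²) = 8300 Ω
∠Z = arctan(-8040/2050) = -75.7°
cos φ = cos(-75.7°) = 0.247

0.247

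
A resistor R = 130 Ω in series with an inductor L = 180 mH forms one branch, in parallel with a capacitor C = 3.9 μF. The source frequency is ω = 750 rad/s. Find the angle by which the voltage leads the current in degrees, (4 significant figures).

13.94°

X_L = ωL = 135.0 Ω
X_C = 1/(ωC) = 341.9 Ω
Branch 1 (R+jX_L): Z₁ = 130.0 + j135.0 Ω, |Z₁| = 187.4 Ω
Branch 2 (−jX_C): Z₂ = −j341.9 Ω
Parallel: Z = Z₁Z₂/(Z₁+Z₂), |Z| = 262.2 Ω, ∠Z = 13.94°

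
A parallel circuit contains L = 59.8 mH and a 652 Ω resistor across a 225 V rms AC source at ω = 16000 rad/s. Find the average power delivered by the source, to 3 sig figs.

77.6 W

X_L = ωL = 957 Ω
Parallel: admittances add. Y = 1/R + 1/(jωL)
Y = (0.00153 − j0.00105) S
|Y| = 0.00186 S → |Z| = 1/|Y| = 539 Ω, ∠Z = −∠Y = 34.3°
I = V/|Z| = 418 mA
P = VI cos φ = 225 × 0.418 × cos(34.3°) = 77.6 W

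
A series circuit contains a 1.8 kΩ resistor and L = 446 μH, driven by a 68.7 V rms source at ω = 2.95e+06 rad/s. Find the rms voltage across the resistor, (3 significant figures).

55.5 V

X_L = ωL = 1320 Ω
Z = 1800 + j1320 Ω
|Z| = √(1800² + 1320²) = 2230 Ω
I = V/|Z| = 30.8 mA
V_R = I·|Z_R| = 0.0308 × 1800 = 55.5 V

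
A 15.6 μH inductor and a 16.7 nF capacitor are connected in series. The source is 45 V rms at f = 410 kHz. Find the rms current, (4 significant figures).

2.656 A

ω = 2πf = 2.576e+06 rad/s
X_L = ωL = 40.19 Ω
X_C = 1/(ωC) = 23.24 Ω
Net reactance X = X_L − X_C = 16.94 Ω
Z = j16.94 Ω
|Z| = √(0² + 16.94²) = 16.94 Ω
I = V/|Z| = 45/16.94 = 2.656 A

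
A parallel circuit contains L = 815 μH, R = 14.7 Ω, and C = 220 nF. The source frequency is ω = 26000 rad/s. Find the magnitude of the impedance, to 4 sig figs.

12.55 Ω

X_L = ωL = 21.19 Ω
X_C = 1/(ωC) = 174.8 Ω
Parallel: admittances add. Y = 1/R + 1/(jωL) + jωC
Y = (0.06803 − j0.04147) S
|Y| = 0.07967 S → |Z| = 1/|Y| = 12.55 Ω, ∠Z = −∠Y = 31.37°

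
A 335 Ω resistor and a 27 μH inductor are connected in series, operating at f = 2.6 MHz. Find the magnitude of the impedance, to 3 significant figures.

ω = 2πf = 1.634e+07 rad/s
X_L = ωL = 441 Ω
Z = 335 + j441 Ω
|Z| = √(335² + 441²) = 554 Ω

554 Ω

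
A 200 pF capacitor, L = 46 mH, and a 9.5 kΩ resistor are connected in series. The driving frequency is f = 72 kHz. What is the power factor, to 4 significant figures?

0.6976

ω = 2πf = 452400 rad/s
X_L = ωL = 20810 Ω
X_C = 1/(ωC) = 11050 Ω
Net reactance X = X_L − X_C = 9757 Ω
Z = 9500 + j9757 Ω
|Z| = √(9500² + 9757²) = 13620 Ω
∠Z = arctan(9757/9500) = 45.77°
cos φ = cos(45.77°) = 0.6976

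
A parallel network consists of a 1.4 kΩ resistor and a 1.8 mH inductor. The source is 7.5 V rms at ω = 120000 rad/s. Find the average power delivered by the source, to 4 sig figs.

40.18 mW

X_L = ωL = 216.0 Ω
Parallel: admittances add. Y = 1/R + 1/(jωL)
Y = (0.0007143 − j0.004630) S
|Y| = 0.004684 S → |Z| = 1/|Y| = 213.5 Ω, ∠Z = −∠Y = 81.23°
I = V/|Z| = 35.13 mA
P = VI cos φ = 7.5 × 0.03513 × cos(81.23°) = 40.18 mW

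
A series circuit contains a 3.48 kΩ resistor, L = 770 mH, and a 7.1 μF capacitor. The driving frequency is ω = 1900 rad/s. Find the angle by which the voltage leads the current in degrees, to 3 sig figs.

X_L = ωL = 1460 Ω
X_C = 1/(ωC) = 74.1 Ω
Net reactance X = X_L − X_C = 1390 Ω
Z = 3480 + j1390 Ω
|Z| = √(3480² + 1390²) = 3750 Ω
∠Z = arctan(1390/3480) = 21.8°

21.8°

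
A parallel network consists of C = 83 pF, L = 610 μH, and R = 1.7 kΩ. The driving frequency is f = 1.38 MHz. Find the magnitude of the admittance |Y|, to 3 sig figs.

ω = 2πf = 8.671e+06 rad/s
X_L = ωL = 5290 Ω
X_C = 1/(ωC) = 1390 Ω
Parallel: admittances add. Y = 1/R + 1/(jωL) + jωC
Y = (0.000588 + j0.000531) S
|Y| = 0.000792 S → |Z| = 1/|Y| = 1260 Ω, ∠Z = −∠Y = -42.1°

792 μS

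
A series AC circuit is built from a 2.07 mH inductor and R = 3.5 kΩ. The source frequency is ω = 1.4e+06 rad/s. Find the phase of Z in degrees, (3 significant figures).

39.6°

X_L = ωL = 2900 Ω
Z = 3500 + j2900 Ω
|Z| = √(3500² + 2900²) = 4540 Ω
∠Z = arctan(2900/3500) = 39.6°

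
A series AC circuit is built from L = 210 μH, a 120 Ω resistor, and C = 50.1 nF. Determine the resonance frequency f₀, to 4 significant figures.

49.07 kHz

ω₀ = 1/√(LC) = 1/√(0.00021 × 5.01e-08) = 308300 rad/s
f₀ = ω₀/(2π) = 49.07 kHz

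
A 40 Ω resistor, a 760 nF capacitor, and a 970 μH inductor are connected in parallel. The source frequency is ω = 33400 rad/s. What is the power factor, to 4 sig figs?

0.9768

X_L = ωL = 32.40 Ω
X_C = 1/(ωC) = 39.39 Ω
Parallel: admittances add. Y = 1/R + 1/(jωL) + jωC
Y = (0.02500 − j0.005482) S
|Y| = 0.02559 S → |Z| = 1/|Y| = 39.07 Ω, ∠Z = −∠Y = 12.37°
cos φ = cos(12.37°) = 0.9768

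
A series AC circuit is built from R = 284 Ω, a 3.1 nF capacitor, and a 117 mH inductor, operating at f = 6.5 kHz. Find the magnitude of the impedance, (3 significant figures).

ω = 2πf = 40840 rad/s
X_L = ωL = 4780 Ω
X_C = 1/(ωC) = 7900 Ω
Net reactance X = X_L − X_C = -3120 Ω
Z = 284 − j3120 Ω
|Z| = √(284² + 3120²) = 3130 Ω

3130 Ω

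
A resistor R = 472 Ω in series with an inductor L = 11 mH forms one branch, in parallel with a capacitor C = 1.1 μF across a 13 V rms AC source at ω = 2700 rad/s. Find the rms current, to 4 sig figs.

45.97 mA

X_L = ωL = 29.70 Ω
X_C = 1/(ωC) = 336.7 Ω
Branch 1 (R+jX_L): Z₁ = 472.0 + j29.70 Ω, |Z₁| = 472.9 Ω
Branch 2 (−jX_C): Z₂ = −j336.7 Ω
Parallel: Z = Z₁Z₂/(Z₁+Z₂), |Z| = 282.8 Ω, ∠Z = -53.36°
I = V/|Z| = 13/282.8 = 45.97 mA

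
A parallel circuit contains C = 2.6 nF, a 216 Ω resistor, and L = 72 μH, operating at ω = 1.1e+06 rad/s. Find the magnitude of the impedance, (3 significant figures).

92.5 Ω

X_L = ωL = 79.2 Ω
X_C = 1/(ωC) = 350 Ω
Parallel: admittances add. Y = 1/R + 1/(jωL) + jωC
Y = (0.00463 − j0.00977) S
|Y| = 0.0108 S → |Z| = 1/|Y| = 92.5 Ω, ∠Z = −∠Y = 64.6°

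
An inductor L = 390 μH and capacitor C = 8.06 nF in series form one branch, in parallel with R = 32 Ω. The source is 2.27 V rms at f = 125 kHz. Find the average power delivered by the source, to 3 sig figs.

161 mW

ω = 2πf = 785400 rad/s
X_L = ωL = 306 Ω
X_C = 1/(ωC) = 158 Ω
Branch 1: Z₁ = R = 32.0 Ω
Branch 2 (series LC): Z₂ = j(X_L − X_C) = j148 Ω
Parallel: Z = Z₁Z₂/(Z₁+Z₂), |Z| = 31.3 Ω, ∠Z = 12.2°
I = V/|Z| = 72.6 mA
P = VI cos φ = 2.27 × 0.0726 × cos(12.2°) = 161 mW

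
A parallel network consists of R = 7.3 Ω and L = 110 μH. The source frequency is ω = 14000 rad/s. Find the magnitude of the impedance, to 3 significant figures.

X_L = ωL = 1.54 Ω
Parallel: admittances add. Y = 1/R + 1/(jωL)
Y = (0.137 − j0.649) S
|Y| = 0.664 S → |Z| = 1/|Y| = 1.51 Ω, ∠Z = −∠Y = 78.1°

1.51 Ω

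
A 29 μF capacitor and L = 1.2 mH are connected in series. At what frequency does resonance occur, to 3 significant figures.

ω₀ = 1/√(LC) = 1/√(0.0012 × 2.9e-05) = 5361 rad/s
f₀ = ω₀/(2π) = 853 Hz

853 Hz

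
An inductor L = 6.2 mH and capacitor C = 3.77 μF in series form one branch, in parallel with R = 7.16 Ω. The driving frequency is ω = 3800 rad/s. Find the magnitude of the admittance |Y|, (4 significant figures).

141.3 mS

X_L = ωL = 23.56 Ω
X_C = 1/(ωC) = 69.80 Ω
Branch 1: Z₁ = R = 7.160 Ω
Branch 2 (series LC): Z₂ = j(X_L − X_C) = −j46.24 Ω
Parallel: Z = Z₁Z₂/(Z₁+Z₂), |Z| = 7.076 Ω, ∠Z = -8.801°
|Y| = 1/|Z| = 141.3 mS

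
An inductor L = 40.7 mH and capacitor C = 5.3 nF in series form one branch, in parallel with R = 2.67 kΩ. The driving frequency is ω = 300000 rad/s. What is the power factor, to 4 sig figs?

X_L = ωL = 12210 Ω
X_C = 1/(ωC) = 628.9 Ω
Branch 1: Z₁ = R = 2670 Ω
Branch 2 (series LC): Z₂ = j(X_L − X_C) = j11580 Ω
Parallel: Z = Z₁Z₂/(Z₁+Z₂), |Z| = 2602 Ω, ∠Z = 12.98°
cos φ = cos(12.98°) = 0.9744

0.9744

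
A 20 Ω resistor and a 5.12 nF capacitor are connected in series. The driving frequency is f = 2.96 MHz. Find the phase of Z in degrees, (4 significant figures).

ω = 2πf = 1.86e+07 rad/s
X_C = 1/(ωC) = 10.50 Ω
Z = 20.00 − j10.50 Ω
|Z| = √(20.00² + 10.50²) = 22.59 Ω
∠Z = arctan(-10.50/20.00) = -27.70°

-27.70°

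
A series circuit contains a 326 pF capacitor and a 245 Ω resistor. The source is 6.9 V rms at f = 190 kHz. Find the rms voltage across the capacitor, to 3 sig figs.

ω = 2πf = 1.194e+06 rad/s
X_C = 1/(ωC) = 2570 Ω
Z = 245 − j2570 Ω
|Z| = √(245² + 2570²) = 2580 Ω
I = V/|Z| = 2.67 mA
V_C = I·|Z_C| = 0.00267 × 2570 = 6.87 V

6.87 V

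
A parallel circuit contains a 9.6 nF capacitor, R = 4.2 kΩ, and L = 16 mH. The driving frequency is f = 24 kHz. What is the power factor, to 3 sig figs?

0.225

ω = 2πf = 150800 rad/s
X_L = ωL = 2410 Ω
X_C = 1/(ωC) = 691 Ω
Parallel: admittances add. Y = 1/R + 1/(jωL) + jωC
Y = (0.000238 + j0.00103) S
|Y| = 0.00106 S → |Z| = 1/|Y| = 943 Ω, ∠Z = −∠Y = -77.0°
cos φ = cos(-77.0°) = 0.225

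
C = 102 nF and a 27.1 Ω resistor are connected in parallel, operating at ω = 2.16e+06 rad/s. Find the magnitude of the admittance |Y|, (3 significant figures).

X_C = 1/(ωC) = 4.54 Ω
Parallel: admittances add. Y = 1/R + jωC
Y = (0.0369 + j0.220) S
|Y| = 0.223 S → |Z| = 1/|Y| = 4.48 Ω, ∠Z = −∠Y = -80.5°

223 mS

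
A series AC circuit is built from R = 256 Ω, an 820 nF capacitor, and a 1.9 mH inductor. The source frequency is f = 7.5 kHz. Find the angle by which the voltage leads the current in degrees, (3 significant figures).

ω = 2πf = 47120 rad/s
X_L = ωL = 89.5 Ω
X_C = 1/(ωC) = 25.9 Ω
Net reactance X = X_L − X_C = 63.7 Ω
Z = 256 + j63.7 Ω
|Z| = √(256² + 63.7²) = 264 Ω
∠Z = arctan(63.7/256) = 14.0°

14.0°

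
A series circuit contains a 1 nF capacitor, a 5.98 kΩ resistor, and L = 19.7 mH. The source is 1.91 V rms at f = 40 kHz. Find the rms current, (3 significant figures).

315 μA

ω = 2πf = 251300 rad/s
X_L = ωL = 4950 Ω
X_C = 1/(ωC) = 3980 Ω
Net reactance X = X_L − X_C = 972 Ω
Z = 5980 + j972 Ω
|Z| = √(5980² + 972²) = 6060 Ω
I = V/|Z| = 1.91/6060 = 315 μA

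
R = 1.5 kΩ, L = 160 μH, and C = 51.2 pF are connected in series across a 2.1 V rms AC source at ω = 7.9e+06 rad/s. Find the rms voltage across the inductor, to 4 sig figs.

1.378 V

X_L = ωL = 1264 Ω
X_C = 1/(ωC) = 2472 Ω
Net reactance X = X_L − X_C = -1208 Ω
Z = 1500 − j1208 Ω
|Z| = √(1500² + 1208²) = 1926 Ω
I = V/|Z| = 1.090 mA
V_L = I·|Z_L| = 0.001090 × 1264 = 1.378 V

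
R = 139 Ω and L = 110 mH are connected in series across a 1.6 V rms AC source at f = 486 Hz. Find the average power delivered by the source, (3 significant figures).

ω = 2πf = 3054 rad/s
X_L = ωL = 336 Ω
Z = 139 + j336 Ω
|Z| = √(139² + 336²) = 364 Ω
∠Z = arctan(336/139) = 67.5°
I = V/|Z| = 4.40 mA
P = VI cos φ = 1.6 × 0.00440 × cos(67.5°) = 2.69 mW

2.69 mW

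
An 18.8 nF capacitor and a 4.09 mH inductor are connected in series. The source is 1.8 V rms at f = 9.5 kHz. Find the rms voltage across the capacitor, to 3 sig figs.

ω = 2πf = 59690 rad/s
X_L = ωL = 244 Ω
X_C = 1/(ωC) = 891 Ω
Net reactance X = X_L − X_C = -647 Ω
Z = − j647 Ω
|Z| = √(0² + 647²) = 647 Ω
I = V/|Z| = 2.78 mA
V_C = I·|Z_C| = 0.00278 × 891 = 2.48 V

2.48 V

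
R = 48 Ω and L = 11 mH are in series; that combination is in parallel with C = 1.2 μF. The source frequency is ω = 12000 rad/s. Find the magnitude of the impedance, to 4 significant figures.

X_L = ωL = 132.0 Ω
X_C = 1/(ωC) = 69.44 Ω
Branch 1 (R+jX_L): Z₁ = 48.00 + j132.0 Ω, |Z₁| = 140.5 Ω
Branch 2 (−jX_C): Z₂ = −j69.44 Ω
Parallel: Z = Z₁Z₂/(Z₁+Z₂), |Z| = 123.7 Ω, ∠Z = -72.48°

123.7 Ω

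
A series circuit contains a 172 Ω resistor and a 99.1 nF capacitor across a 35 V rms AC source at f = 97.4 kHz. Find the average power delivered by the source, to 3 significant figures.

ω = 2πf = 612000 rad/s
X_C = 1/(ωC) = 16.5 Ω
Z = 172 − j16.5 Ω
|Z| = √(172² + 16.5²) = 173 Ω
∠Z = arctan(-16.5/172) = -5.48°
I = V/|Z| = 203 mA
P = VI cos φ = 35 × 0.203 × cos(-5.48°) = 7.06 W

7.06 W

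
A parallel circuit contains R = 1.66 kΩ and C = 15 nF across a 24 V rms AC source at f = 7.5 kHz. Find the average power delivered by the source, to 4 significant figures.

347.0 mW

ω = 2πf = 47120 rad/s
X_C = 1/(ωC) = 1415 Ω
Parallel: admittances add. Y = 1/R + jωC
Y = (0.0006024 + j0.0007069) S
|Y| = 0.0009287 S → |Z| = 1/|Y| = 1077 Ω, ∠Z = −∠Y = -49.56°
I = V/|Z| = 22.29 mA
P = VI cos φ = 24 × 0.02229 × cos(-49.56°) = 347.0 mW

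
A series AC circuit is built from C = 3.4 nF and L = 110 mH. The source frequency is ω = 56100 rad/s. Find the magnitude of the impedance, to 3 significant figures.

X_L = ωL = 6170 Ω
X_C = 1/(ωC) = 5240 Ω
Net reactance X = X_L − X_C = 928 Ω
Z = j928 Ω
|Z| = √(0² + 928²) = 928 Ω

928 Ω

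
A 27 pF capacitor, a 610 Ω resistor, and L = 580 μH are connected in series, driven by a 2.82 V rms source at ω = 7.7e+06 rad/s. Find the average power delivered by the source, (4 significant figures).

X_L = ωL = 4466 Ω
X_C = 1/(ωC) = 4810 Ω
Net reactance X = X_L − X_C = -344.0 Ω
Z = 610.0 − j344.0 Ω
|Z| = √(610.0² + 344.0²) = 700.3 Ω
∠Z = arctan(-344.0/610.0) = -29.42°
I = V/|Z| = 4.027 mA
P = VI cos φ = 2.82 × 0.004027 × cos(-29.42°) = 9.891 mW

9.891 mW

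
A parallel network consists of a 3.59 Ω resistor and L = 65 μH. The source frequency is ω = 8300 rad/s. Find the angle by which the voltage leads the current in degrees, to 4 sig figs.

81.45°

X_L = ωL = 0.5395 Ω
Parallel: admittances add. Y = 1/R + 1/(jωL)
Y = (0.2786 − j1.854) S
|Y| = 1.874 S → |Z| = 1/|Y| = 0.5335 Ω, ∠Z = −∠Y = 81.45°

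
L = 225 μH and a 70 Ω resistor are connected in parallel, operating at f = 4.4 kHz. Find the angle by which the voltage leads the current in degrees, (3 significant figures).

ω = 2πf = 27650 rad/s
X_L = ωL = 6.22 Ω
Parallel: admittances add. Y = 1/R + 1/(jωL)
Y = (0.0143 − j0.161) S
|Y| = 0.161 S → |Z| = 1/|Y| = 6.20 Ω, ∠Z = −∠Y = 84.9°

84.9°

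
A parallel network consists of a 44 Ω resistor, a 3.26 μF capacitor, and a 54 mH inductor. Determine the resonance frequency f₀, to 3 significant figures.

379 Hz

ω₀ = 1/√(LC) = 1/√(0.054 × 3.26e-06) = 2383 rad/s
f₀ = ω₀/(2π) = 379 Hz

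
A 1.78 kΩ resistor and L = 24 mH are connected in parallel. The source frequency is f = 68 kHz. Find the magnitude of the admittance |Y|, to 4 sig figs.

570.2 μS

ω = 2πf = 427300 rad/s
X_L = ωL = 10250 Ω
Parallel: admittances add. Y = 1/R + 1/(jωL)
Y = (0.0005618 − j9.752e-05) S
|Y| = 0.0005702 S → |Z| = 1/|Y| = 1754 Ω, ∠Z = −∠Y = 9.848°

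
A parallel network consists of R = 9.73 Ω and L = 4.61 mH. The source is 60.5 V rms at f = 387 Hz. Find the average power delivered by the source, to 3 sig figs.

376 W

ω = 2πf = 2432 rad/s
X_L = ωL = 11.2 Ω
Parallel: admittances add. Y = 1/R + 1/(jωL)
Y = (0.103 − j0.0892) S
|Y| = 0.136 S → |Z| = 1/|Y| = 7.35 Ω, ∠Z = −∠Y = 41.0°
I = V/|Z| = 8.23 A
P = VI cos φ = 60.5 × 8.23 × cos(41.0°) = 376 W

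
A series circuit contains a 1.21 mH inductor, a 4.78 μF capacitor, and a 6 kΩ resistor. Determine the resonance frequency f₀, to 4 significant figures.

2.093 kHz

ω₀ = 1/√(LC) = 1/√(0.00121 × 4.78e-06) = 13150 rad/s
f₀ = ω₀/(2π) = 2.093 kHz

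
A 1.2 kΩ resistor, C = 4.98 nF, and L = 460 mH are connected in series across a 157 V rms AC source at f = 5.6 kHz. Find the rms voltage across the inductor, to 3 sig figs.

ω = 2πf = 35190 rad/s
X_L = ωL = 16200 Ω
X_C = 1/(ωC) = 5710 Ω
Net reactance X = X_L − X_C = 10500 Ω
Z = 1200 + j10500 Ω
|Z| = √(1200² + 10500²) = 10500 Ω
I = V/|Z| = 14.9 mA
V_L = I·|Z_L| = 0.0149 × 16200 = 241 V

241 V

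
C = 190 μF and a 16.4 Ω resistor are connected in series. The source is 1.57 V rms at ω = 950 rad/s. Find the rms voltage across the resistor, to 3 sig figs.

1.49 V

X_C = 1/(ωC) = 5.54 Ω
Z = 16.4 − j5.54 Ω
|Z| = √(16.4² + 5.54²) = 17.3 Ω
I = V/|Z| = 90.7 mA
V_R = I·|Z_R| = 0.0907 × 16.4 = 1.49 V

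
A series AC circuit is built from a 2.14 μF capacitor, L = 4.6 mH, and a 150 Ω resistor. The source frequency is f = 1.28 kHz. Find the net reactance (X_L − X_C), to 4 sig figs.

-21.11 Ω

ω = 2πf = 8042 rad/s
X_L = ωL = 37.00 Ω
X_C = 1/(ωC) = 58.10 Ω
X = 37.00 − 58.10 = -21.11 Ω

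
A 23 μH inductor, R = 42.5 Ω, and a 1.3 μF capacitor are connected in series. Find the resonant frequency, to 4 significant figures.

ω₀ = 1/√(LC) = 1/√(2.3e-05 × 1.3e-06) = 182900 rad/s
f₀ = ω₀/(2π) = 29.11 kHz

29.11 kHz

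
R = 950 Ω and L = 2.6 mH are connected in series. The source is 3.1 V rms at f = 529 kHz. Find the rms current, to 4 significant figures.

ω = 2πf = 3.324e+06 rad/s
X_L = ωL = 8642 Ω
Z = 950.0 + j8642 Ω
|Z| = √(950.0² + 8642²) = 8694 Ω
I = V/|Z| = 3.1/8694 = 356.6 μA

356.6 μA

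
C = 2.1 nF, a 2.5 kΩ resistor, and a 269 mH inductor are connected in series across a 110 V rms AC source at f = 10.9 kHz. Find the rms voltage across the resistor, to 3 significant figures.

23.4 V

ω = 2πf = 68490 rad/s
X_L = ωL = 18400 Ω
X_C = 1/(ωC) = 6950 Ω
Net reactance X = X_L − X_C = 11500 Ω
Z = 2500 + j11500 Ω
|Z| = √(2500² + 11500²) = 11700 Ω
I = V/|Z| = 9.37 mA
V_R = I·|Z_R| = 0.00937 × 2500 = 23.4 V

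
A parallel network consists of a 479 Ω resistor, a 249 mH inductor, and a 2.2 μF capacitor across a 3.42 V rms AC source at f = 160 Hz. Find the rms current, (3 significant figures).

ω = 2πf = 1005 rad/s
X_L = ωL = 250 Ω
X_C = 1/(ωC) = 452 Ω
Parallel: admittances add. Y = 1/R + 1/(jωL) + jωC
Y = (0.00209 − j0.00178) S
|Y| = 0.00275 S → |Z| = 1/|Y| = 364 Ω, ∠Z = −∠Y = 40.5°
I = V/|Z| = 3.42/364 = 9.39 mA

9.39 mA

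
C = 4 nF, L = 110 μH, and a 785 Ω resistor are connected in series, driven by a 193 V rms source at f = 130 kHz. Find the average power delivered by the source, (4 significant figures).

44.10 W

ω = 2πf = 816800 rad/s
X_L = ωL = 89.85 Ω
X_C = 1/(ωC) = 306.1 Ω
Net reactance X = X_L − X_C = -216.2 Ω
Z = 785.0 − j216.2 Ω
|Z| = √(785.0² + 216.2²) = 814.2 Ω
∠Z = arctan(-216.2/785.0) = -15.40°
I = V/|Z| = 237.0 mA
P = VI cos φ = 193 × 0.2370 × cos(-15.40°) = 44.10 W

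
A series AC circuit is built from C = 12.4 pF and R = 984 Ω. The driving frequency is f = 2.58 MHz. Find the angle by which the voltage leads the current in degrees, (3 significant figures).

-78.8°

ω = 2πf = 1.621e+07 rad/s
X_C = 1/(ωC) = 4970 Ω
Z = 984 − j4970 Ω
|Z| = √(984² + 4970²) = 5070 Ω
∠Z = arctan(-4970/984) = -78.8°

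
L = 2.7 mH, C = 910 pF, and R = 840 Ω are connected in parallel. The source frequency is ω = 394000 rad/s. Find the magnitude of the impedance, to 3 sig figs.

755 Ω

X_L = ωL = 1060 Ω
X_C = 1/(ωC) = 2790 Ω
Parallel: admittances add. Y = 1/R + 1/(jωL) + jωC
Y = (0.00119 − j0.000581) S
|Y| = 0.00132 S → |Z| = 1/|Y| = 755 Ω, ∠Z = −∠Y = 26.0°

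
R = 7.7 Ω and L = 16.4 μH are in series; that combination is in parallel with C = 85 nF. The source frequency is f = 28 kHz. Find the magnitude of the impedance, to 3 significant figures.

ω = 2πf = 175900 rad/s
X_L = ωL = 2.89 Ω
X_C = 1/(ωC) = 66.9 Ω
Branch 1 (R+jX_L): Z₁ = 7.70 + j2.89 Ω, |Z₁| = 8.22 Ω
Branch 2 (−jX_C): Z₂ = −j66.9 Ω
Parallel: Z = Z₁Z₂/(Z₁+Z₂), |Z| = 8.53 Ω, ∠Z = 13.7°

8.53 Ω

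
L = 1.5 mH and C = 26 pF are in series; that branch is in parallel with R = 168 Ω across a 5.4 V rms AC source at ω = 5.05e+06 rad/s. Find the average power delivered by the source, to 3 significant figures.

X_L = ωL = 7580 Ω
X_C = 1/(ωC) = 7620 Ω
Branch 1: Z₁ = R = 168 Ω
Branch 2 (series LC): Z₂ = j(X_L − X_C) = −j41.1 Ω
Parallel: Z = Z₁Z₂/(Z₁+Z₂), |Z| = 40.0 Ω, ∠Z = -76.2°
I = V/|Z| = 135 mA
P = VI cos φ = 5.4 × 0.135 × cos(-76.2°) = 174 mW

174 mW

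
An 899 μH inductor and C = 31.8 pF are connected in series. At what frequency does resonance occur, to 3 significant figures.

941 kHz

ω₀ = 1/√(LC) = 1/√(0.000899 × 3.18e-11) = 5.914e+06 rad/s
f₀ = ω₀/(2π) = 941 kHz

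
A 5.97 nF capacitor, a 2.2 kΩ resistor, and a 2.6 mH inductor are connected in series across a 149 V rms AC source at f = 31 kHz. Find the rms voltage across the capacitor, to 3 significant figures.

ω = 2πf = 194800 rad/s
X_L = ωL = 506 Ω
X_C = 1/(ωC) = 860 Ω
Net reactance X = X_L − X_C = -354 Ω
Z = 2200 − j354 Ω
|Z| = √(2200² + 354²) = 2230 Ω
I = V/|Z| = 66.9 mA
V_C = I·|Z_C| = 0.0669 × 860 = 57.5 V

57.5 V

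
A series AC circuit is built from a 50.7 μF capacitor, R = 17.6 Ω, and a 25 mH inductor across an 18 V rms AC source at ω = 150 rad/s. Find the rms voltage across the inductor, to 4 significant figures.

0.5235 V

X_L = ωL = 3.750 Ω
X_C = 1/(ωC) = 131.5 Ω
Net reactance X = X_L − X_C = -127.7 Ω
Z = 17.60 − j127.7 Ω
|Z| = √(17.60² + 127.7²) = 128.9 Ω
I = V/|Z| = 139.6 mA
V_L = I·|Z_L| = 0.1396 × 3.750 = 0.5235 V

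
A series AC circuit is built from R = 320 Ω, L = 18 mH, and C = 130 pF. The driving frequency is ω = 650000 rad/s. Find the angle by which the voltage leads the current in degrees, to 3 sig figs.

-22.8°

X_L = ωL = 11700 Ω
X_C = 1/(ωC) = 11800 Ω
Net reactance X = X_L − X_C = -134 Ω
Z = 320 − j134 Ω
|Z| = √(320² + 134²) = 347 Ω
∠Z = arctan(-134/320) = -22.8°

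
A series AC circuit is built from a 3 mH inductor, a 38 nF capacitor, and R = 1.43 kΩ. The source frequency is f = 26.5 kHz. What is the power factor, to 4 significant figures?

ω = 2πf = 166500 rad/s
X_L = ωL = 499.5 Ω
X_C = 1/(ωC) = 158.0 Ω
Net reactance X = X_L − X_C = 341.5 Ω
Z = 1430 + j341.5 Ω
|Z| = √(1430² + 341.5²) = 1470 Ω
∠Z = arctan(341.5/1430) = 13.43°
cos φ = cos(13.43°) = 0.9727

0.9727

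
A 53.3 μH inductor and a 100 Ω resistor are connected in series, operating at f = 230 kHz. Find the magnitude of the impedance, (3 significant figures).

126 Ω

ω = 2πf = 1.445e+06 rad/s
X_L = ωL = 77.0 Ω
Z = 100 + j77.0 Ω
|Z| = √(100² + 77.0²) = 126 Ω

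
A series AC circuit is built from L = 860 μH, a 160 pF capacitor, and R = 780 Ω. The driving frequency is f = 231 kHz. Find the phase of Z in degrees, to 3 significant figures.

ω = 2πf = 1.451e+06 rad/s
X_L = ωL = 1250 Ω
X_C = 1/(ωC) = 4310 Ω
Net reactance X = X_L − X_C = -3060 Ω
Z = 780 − j3060 Ω
|Z| = √(780² + 3060²) = 3160 Ω
∠Z = arctan(-3060/780) = -75.7°

-75.7°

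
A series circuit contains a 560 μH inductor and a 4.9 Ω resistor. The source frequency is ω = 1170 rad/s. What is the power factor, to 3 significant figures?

X_L = ωL = 0.655 Ω
Z = 4.90 + j0.655 Ω
|Z| = √(4.90² + 0.655²) = 4.94 Ω
∠Z = arctan(0.655/4.90) = 7.62°
cos φ = cos(7.62°) = 0.991

0.991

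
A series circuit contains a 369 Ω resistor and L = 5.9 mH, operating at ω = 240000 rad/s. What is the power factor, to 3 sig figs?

0.252

X_L = ωL = 1420 Ω
Z = 369 + j1420 Ω
|Z| = √(369² + 1420²) = 1460 Ω
∠Z = arctan(1420/369) = 75.4°
cos φ = cos(75.4°) = 0.252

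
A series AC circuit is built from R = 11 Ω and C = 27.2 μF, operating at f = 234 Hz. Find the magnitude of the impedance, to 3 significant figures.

27.3 Ω

ω = 2πf = 1470 rad/s
X_C = 1/(ωC) = 25.0 Ω
Z = 11.0 − j25.0 Ω
|Z| = √(11.0² + 25.0²) = 27.3 Ω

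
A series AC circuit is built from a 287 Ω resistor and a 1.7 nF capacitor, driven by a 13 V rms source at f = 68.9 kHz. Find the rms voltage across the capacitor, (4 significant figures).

12.72 V

ω = 2πf = 432900 rad/s
X_C = 1/(ωC) = 1359 Ω
Z = 287.0 − j1359 Ω
|Z| = √(287.0² + 1359²) = 1389 Ω
I = V/|Z| = 9.361 mA
V_C = I·|Z_C| = 0.009361 × 1359 = 12.72 V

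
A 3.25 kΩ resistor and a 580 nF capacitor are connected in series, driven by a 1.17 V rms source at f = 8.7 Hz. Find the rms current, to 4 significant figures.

36.90 μA

ω = 2πf = 54.66 rad/s
X_C = 1/(ωC) = 31540 Ω
Z = 3250 − j31540 Ω
|Z| = √(3250² + 31540²) = 31710 Ω
I = V/|Z| = 1.17/31710 = 36.90 μA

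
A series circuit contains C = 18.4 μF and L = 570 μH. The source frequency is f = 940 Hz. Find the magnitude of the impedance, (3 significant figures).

ω = 2πf = 5906 rad/s
X_L = ωL = 3.37 Ω
X_C = 1/(ωC) = 9.20 Ω
Net reactance X = X_L − X_C = -5.84 Ω
Z = − j5.84 Ω
|Z| = √(0² + 5.84²) = 5.84 Ω

5.84 Ω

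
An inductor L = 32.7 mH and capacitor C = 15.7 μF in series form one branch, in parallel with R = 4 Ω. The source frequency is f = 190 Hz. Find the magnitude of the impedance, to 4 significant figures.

ω = 2πf = 1194 rad/s
X_L = ωL = 39.04 Ω
X_C = 1/(ωC) = 53.35 Ω
Branch 1: Z₁ = R = 4.000 Ω
Branch 2 (series LC): Z₂ = j(X_L − X_C) = −j14.32 Ω
Parallel: Z = Z₁Z₂/(Z₁+Z₂), |Z| = 3.852 Ω, ∠Z = -15.61°

3.852 Ω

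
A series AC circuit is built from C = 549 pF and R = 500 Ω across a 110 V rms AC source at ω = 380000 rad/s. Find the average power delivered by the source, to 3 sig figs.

260 mW

X_C = 1/(ωC) = 4790 Ω
Z = 500 − j4790 Ω
|Z| = √(500² + 4790²) = 4820 Ω
∠Z = arctan(-4790/500) = -84.0°
I = V/|Z| = 22.8 mA
P = VI cos φ = 110 × 0.0228 × cos(-84.0°) = 260 mW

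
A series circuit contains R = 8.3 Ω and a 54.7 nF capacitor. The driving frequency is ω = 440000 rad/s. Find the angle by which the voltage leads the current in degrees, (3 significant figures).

X_C = 1/(ωC) = 41.5 Ω
Z = 8.30 − j41.5 Ω
|Z| = √(8.30² + 41.5²) = 42.4 Ω
∠Z = arctan(-41.5/8.30) = -78.7°

-78.7°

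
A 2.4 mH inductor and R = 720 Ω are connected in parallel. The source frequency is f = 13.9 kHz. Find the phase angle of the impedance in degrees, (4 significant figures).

ω = 2πf = 87340 rad/s
X_L = ωL = 209.6 Ω
Parallel: admittances add. Y = 1/R + 1/(jωL)
Y = (0.001389 − j0.004771) S
|Y| = 0.004969 S → |Z| = 1/|Y| = 201.3 Ω, ∠Z = −∠Y = 73.77°

73.77°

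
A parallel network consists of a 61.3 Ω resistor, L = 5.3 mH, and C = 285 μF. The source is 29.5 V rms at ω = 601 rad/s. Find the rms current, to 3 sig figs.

4.24 A

X_L = ωL = 3.19 Ω
X_C = 1/(ωC) = 5.84 Ω
Parallel: admittances add. Y = 1/R + 1/(jωL) + jωC
Y = (0.0163 − j0.143) S
|Y| = 0.144 S → |Z| = 1/|Y| = 6.96 Ω, ∠Z = −∠Y = 83.5°
I = V/|Z| = 29.5/6.96 = 4.24 A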